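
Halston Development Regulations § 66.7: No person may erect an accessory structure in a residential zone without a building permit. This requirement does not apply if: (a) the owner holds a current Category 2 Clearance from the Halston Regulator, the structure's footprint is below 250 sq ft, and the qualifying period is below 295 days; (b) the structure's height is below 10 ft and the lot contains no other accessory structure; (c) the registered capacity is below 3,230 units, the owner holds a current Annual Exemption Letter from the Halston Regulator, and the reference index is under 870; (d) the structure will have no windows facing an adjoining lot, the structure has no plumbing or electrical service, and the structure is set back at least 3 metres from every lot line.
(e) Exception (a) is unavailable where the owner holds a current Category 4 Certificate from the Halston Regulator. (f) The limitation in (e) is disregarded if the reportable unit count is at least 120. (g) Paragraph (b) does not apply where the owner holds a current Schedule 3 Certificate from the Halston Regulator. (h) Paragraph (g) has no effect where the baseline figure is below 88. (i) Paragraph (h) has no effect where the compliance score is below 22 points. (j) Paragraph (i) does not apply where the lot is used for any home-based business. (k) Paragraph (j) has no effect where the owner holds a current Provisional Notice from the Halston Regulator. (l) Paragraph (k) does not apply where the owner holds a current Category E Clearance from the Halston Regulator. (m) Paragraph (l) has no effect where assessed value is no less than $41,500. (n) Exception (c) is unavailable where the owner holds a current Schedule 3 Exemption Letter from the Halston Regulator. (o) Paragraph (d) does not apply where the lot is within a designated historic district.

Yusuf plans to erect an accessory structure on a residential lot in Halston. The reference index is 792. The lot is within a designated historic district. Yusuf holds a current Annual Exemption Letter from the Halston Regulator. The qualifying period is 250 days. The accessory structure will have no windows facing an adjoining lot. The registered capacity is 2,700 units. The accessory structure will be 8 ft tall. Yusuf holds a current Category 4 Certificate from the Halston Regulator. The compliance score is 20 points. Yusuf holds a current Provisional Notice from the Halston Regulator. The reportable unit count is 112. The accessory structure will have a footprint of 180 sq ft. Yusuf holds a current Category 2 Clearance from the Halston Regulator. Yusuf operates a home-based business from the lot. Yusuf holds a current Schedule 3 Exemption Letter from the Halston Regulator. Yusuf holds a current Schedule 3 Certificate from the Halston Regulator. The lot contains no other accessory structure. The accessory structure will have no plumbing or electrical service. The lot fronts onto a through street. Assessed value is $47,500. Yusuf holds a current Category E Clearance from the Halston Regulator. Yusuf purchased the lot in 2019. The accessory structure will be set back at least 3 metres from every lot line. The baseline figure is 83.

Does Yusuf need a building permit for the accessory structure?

Exception (a) is satisfied on its face — a current Category 2 Clearance is held; the structure's footprint is 180 sq ft, below the 250 sq ft limit; the qualifying period is 250 days, below the 295 days limit. But applying paragraphs (e)–(f): (e) is engaged — a current Category 4 Certificate is held. (f), which would lift (e), is inapplicable — the reportable unit count is 112, short of 120. So (a) is unavailable.
All of (b)'s requirements are met (the structure's height is 8 ft, below the 10 ft limit; the lot has no other accessory structure). However, paragraphs (g)–(m) must be considered: (g) operates against (b): a current Schedule 3 Certificate is held. (h) would limit (g) — the baseline figure is 83, below the 88 limit — but (i) sets (h) aside: (i) is triggered — the compliance score is 20 points, below the 22 points limit. (j) would limit (i) — a home-based business operates on the lot — but (k) sets (j) aside: (k) operates against (j): a current Provisional Notice is held. (l) is triggered (a current Category E Clearance is held), but is displaced by (m): (m) operates against (l): assessed value is $47,500, meeting the $41,500 threshold. (b) is therefore removed.
Exception (c) is satisfied on its face — the registered capacity is 2,700 units, below the 3,230 units limit; a current Annual Exemption Letter is held; the reference index is 792, under the 870 limit. But applying paragraph (n): (n) operates against (c): a current Schedule 3 Exemption Letter is held. (c) is therefore removed.
Exception (d)'s conditions are all satisfied: no windows face an adjoining lot; there is no plumbing or electrical service; the setback is at least 3 m on every side. Turning to paragraph (o): (o) is engaged — the lot is in a historic district. Exception (d) does not apply.
No exception displaces § 66.7.

Yes — Yusuf must obtain a building permit.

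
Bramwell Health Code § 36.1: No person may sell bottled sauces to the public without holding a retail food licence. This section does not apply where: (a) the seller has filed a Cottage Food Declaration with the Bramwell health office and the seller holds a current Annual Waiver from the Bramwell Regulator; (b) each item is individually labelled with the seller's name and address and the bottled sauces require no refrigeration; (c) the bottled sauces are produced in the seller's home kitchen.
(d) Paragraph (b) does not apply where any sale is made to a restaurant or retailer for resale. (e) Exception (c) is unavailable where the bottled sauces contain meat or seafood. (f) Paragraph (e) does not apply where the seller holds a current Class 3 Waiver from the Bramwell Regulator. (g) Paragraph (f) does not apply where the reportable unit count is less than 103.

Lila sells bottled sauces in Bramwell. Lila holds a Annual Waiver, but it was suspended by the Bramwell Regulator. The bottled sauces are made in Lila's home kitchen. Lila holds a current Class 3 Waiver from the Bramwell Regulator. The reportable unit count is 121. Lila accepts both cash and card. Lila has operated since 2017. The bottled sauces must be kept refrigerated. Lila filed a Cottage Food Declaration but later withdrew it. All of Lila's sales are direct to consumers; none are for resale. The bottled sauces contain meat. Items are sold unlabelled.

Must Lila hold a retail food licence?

No — exception (c) applies; Lila is not required to hold a retail food licence.

Exception (a) does not apply: the Cottage Food Declaration was withdrawn.
Exception (b) fails — items are sold unlabelled.
Exception (c) is satisfied on its face — the bottled sauces are home-kitchen produced. As to paragraphs (e)–(g): (e) would limit (c) — the bottled sauces contain meat — but (f) sets (e) aside: (f) applies — a current Class 3 Waiver is held. (g), which would lift (f), is inapplicable — the reportable unit count is 121, not less than 103. So (c) applies.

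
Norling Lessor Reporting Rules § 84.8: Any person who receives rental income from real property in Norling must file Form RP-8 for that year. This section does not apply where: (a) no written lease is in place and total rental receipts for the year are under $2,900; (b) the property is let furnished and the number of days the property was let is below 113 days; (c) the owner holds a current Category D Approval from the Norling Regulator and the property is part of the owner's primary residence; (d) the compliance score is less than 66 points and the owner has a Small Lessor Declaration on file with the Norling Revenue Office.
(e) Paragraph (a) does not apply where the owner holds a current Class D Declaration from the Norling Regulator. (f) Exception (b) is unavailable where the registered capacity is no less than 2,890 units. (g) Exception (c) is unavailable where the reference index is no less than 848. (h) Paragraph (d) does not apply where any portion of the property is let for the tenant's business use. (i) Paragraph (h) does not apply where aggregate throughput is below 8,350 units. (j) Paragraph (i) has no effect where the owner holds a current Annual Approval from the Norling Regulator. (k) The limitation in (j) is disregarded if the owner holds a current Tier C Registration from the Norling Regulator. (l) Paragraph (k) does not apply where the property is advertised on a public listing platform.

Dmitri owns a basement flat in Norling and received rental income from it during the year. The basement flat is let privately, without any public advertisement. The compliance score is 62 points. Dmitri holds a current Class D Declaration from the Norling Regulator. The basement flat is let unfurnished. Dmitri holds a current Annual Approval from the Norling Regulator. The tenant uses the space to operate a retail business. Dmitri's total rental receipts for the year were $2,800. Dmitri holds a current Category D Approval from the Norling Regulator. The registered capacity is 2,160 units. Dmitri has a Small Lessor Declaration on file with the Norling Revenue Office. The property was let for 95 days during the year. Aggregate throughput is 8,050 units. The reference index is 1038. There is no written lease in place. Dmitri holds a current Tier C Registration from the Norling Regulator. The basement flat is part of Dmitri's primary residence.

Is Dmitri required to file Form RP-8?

No — exception (d) applies; Dmitri is not required to file Form RP-8.

Exception (a) is satisfied on its face — there is no written lease; total rental receipts for the year are $2,800, under the $2,900 limit. However, paragraph (e) must be considered: (e) operates against (a): a current Class D Declaration is held. (a) is therefore removed.
Exception (b) does not apply: the property is let unfurnished.
Exception (c) is satisfied on its face — a current Category D Approval is held; the basement flat is part of the primary residence. However, paragraph (g) must be considered: (g) operates against (c): the reference index is 1,038, meeting the 848 threshold. Exception (c) does not apply.
Exception (d) is satisfied on its face — the compliance score is 62 points, less than the 66 points limit; a Small Lessor Declaration is on file. Under paragraphs (h)–(l): (h) is engaged (the space is let for business use), but is itself disapplied by (i): (i) applies — aggregate throughput is 8,050 units, below the 8,350 units limit. (j) is engaged (a current Annual Approval is held), but yields to (k): (k) operates — a current Tier C Registration is held. (l) is inapplicable (the property is let privately without advertisement), so (k) stands. So (d) applies.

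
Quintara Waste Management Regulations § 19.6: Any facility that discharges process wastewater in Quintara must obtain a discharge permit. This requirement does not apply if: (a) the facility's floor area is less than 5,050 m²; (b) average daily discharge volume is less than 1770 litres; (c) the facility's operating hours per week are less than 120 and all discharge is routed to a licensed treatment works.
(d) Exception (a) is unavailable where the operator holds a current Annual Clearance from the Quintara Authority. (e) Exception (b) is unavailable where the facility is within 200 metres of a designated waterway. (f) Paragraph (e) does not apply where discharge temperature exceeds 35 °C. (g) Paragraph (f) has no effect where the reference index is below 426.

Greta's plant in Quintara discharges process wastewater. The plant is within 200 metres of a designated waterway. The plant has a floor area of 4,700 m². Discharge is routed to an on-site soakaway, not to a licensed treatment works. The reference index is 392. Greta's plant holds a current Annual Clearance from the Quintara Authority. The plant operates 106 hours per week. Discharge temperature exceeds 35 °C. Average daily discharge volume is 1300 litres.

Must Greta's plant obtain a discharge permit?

Exception (a) is satisfied on its face — the facility's floor area is 4,700 m², less than the 5,050 m² limit. However, paragraph (d) must be considered: (d) operates against (a): a current Annual Clearance is held. Exception (a) does not apply.
Exception (b) is satisfied on its face — average daily discharge volume is 1300 litres, less than the 1770 litres limit. But applying paragraphs (e)–(g): (e) is engaged — the plant is within 200 m of a designated waterway. (f) operates (discharge temperature exceeds 35 °C), but is displaced by (g): (g) operates against (f): the reference index is 392, below the 426 limit. So (b) is unavailable.
Exception (c) fails — discharge is not routed to a licensed treatment works.
None of the exceptions is available; § 19.6 applies in full.

Yes — Greta's plant must obtain a discharge permit.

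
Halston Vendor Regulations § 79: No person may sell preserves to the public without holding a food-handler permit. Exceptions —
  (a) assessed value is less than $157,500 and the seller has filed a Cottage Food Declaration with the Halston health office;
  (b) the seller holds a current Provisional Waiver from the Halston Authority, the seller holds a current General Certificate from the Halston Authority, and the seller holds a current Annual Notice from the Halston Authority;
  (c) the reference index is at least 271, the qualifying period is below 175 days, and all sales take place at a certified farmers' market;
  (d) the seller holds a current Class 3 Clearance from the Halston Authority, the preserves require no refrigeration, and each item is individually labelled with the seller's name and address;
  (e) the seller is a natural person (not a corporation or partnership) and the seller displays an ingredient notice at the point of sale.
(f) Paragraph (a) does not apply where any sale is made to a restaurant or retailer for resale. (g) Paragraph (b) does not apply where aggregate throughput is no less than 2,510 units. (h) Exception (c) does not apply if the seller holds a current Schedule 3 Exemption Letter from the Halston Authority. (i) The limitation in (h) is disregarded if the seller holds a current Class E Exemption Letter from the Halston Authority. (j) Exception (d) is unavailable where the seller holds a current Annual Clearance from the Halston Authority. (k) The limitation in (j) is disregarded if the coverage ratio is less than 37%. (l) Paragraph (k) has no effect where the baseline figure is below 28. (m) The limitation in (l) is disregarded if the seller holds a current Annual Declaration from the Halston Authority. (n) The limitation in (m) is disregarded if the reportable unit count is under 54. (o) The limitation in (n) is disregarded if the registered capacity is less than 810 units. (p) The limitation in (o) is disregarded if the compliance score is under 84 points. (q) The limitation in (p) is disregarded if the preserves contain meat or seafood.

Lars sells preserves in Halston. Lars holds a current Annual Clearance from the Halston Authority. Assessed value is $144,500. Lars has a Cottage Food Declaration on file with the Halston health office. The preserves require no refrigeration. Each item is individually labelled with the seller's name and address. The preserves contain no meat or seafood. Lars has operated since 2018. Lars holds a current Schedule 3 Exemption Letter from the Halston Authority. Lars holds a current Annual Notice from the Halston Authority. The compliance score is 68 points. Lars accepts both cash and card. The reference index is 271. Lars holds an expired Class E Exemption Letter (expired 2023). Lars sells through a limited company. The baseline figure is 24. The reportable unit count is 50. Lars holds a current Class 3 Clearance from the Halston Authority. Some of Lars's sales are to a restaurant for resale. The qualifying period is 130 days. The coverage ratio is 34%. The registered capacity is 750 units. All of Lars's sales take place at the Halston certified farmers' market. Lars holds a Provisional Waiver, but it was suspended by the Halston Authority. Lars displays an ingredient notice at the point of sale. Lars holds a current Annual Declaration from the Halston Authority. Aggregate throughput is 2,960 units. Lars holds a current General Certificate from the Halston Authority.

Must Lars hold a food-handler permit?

All of (a)'s requirements are met (assessed value is $144,500, less than the $157,500 limit; a Cottage Food Declaration is on file). But applying paragraph (f): (f) operates against (a): some sales are to a restaurant for resale. Exception (a) does not apply.
Exception (b) requires that the seller holds a current Provisional Waiver from the Halston Authority; but the Provisional Waiver is not current, so (b) is unavailable.
Exception (c) is satisfied on its face — the reference index is 271, meeting the 271 threshold; the qualifying period is 130 days, below the 175 days limit; all sales are at a certified farmers' market. But applying paragraphs (h)–(i): (h) is triggered — a current Schedule 3 Exemption Letter is held. (i), which would lift (h), does not operate here — no current Class E Exemption Letter is held. So (c) is unavailable.
Exception (d)'s conditions are all satisfied: a current Class 3 Clearance is held; the preserves are shelf-stable; items are individually labelled. But applying paragraphs (j)–(q): (j) is triggered — a current Annual Clearance is held. (k) would limit (j) — the coverage ratio is 34%, less than the 37% limit — but (l) sets (k) aside: (l) operates against (k): the baseline figure is 24, below the 28 limit. (m) is engaged (a current Annual Declaration is held), but is set aside by (n): (n) operates against (m): the reportable unit count is 50, under the 54 limit. (o) is engaged (the registered capacity is 750 units, less than the 810 units limit), but is itself disapplied by (p): (p) operates against (o): the compliance score is 68 points, under the 84 points limit. (q), which would lift (p), is not engaged — the preserves contain no meat or seafood. (d) is therefore removed.
Exception (e) fails — the seller operates through a limited company.
No exception displaces § 79.

Yes — Lars must hold a food-handler permit.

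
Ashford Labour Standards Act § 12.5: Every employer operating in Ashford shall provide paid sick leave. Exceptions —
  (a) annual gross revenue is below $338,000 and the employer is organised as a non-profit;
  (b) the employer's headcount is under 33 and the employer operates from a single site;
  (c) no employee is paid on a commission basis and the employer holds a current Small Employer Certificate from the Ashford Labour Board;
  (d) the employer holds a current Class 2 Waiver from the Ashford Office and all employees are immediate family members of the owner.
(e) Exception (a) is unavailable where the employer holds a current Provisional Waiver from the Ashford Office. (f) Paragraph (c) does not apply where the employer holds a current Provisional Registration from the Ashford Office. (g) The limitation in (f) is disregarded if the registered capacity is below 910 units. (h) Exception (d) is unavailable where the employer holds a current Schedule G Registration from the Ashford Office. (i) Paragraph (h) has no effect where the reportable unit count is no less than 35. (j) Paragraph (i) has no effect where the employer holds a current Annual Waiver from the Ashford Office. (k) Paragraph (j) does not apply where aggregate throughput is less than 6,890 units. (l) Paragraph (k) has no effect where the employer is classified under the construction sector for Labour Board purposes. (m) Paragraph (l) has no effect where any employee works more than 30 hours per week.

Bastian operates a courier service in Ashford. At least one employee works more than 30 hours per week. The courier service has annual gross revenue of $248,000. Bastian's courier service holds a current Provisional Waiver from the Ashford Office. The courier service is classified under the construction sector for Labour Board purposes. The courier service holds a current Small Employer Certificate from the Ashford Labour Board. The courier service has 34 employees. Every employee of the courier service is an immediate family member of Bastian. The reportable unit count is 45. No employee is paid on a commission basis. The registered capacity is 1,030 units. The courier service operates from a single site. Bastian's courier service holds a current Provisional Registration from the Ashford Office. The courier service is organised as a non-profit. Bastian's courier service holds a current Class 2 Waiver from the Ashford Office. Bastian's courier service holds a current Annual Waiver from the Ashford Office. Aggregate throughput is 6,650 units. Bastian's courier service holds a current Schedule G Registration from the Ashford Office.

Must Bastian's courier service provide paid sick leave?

Exception (a) is satisfied on its face — annual gross revenue is $248,000, below the $338,000 limit; the employer is a non-profit. But applying paragraph (e): (e) is triggered — a current Provisional Waiver is held. (a) is therefore removed.
Exception (b) does not apply: the employer's headcount is 34, not under 33.
Exception (c)'s conditions are all satisfied: no employee is paid on commission; a current Small Employer Certificate is held. But: (f) operates — a current Provisional Registration is held. (g), which would lift (f), is not engaged — the registered capacity is 1,030 units, not below 910 units. (c) is therefore removed.
All of (d)'s requirements are met (a current Class 2 Waiver is held; every employee is an immediate family member). Considering the limiting provisions: (h) applies (a current Schedule G Registration is held), but is set aside by (i): (i) applies — the reportable unit count is 45, meeting the 35 threshold. (j) is triggered (a current Annual Waiver is held), but is set aside by (k): (k) applies — aggregate throughput is 6,650 units, less than the 6,890 units limit. (l) is engaged (the courier service is classified under the construction sector), but is itself disapplied by (m): (m) operates against (l): at least one employee exceeds 30 hours/week. So (d) applies.

No — exception (d) applies; Bastian's courier service is not required to provide paid sick leave.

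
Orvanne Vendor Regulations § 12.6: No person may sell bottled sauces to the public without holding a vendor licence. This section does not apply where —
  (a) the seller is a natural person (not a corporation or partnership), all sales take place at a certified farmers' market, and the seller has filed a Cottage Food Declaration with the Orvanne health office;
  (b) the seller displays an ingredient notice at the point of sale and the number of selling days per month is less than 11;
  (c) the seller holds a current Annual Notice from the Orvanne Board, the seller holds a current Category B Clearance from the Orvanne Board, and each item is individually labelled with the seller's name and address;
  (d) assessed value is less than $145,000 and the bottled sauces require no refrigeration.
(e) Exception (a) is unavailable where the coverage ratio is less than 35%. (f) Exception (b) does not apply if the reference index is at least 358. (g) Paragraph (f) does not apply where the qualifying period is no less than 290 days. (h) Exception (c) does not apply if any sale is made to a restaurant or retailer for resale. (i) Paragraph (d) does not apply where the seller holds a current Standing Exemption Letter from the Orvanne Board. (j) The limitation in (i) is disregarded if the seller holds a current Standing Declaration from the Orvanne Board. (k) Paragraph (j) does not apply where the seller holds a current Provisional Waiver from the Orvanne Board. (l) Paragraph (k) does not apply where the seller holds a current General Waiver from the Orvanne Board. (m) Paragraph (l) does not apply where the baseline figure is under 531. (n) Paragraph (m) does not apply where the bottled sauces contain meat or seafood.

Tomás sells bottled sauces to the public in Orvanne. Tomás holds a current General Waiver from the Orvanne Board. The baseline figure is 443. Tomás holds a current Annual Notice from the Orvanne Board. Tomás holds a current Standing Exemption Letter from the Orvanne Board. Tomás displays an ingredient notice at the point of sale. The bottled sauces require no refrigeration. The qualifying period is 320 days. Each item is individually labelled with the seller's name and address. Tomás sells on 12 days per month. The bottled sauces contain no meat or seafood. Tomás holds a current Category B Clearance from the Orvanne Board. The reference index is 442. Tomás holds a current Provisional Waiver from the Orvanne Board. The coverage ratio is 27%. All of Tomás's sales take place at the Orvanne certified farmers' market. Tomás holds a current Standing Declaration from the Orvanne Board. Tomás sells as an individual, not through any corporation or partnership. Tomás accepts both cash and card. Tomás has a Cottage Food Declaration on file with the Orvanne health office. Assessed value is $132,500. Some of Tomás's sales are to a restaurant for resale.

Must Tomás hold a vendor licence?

Exception (a): the seller is a natural person; all sales are at a certified farmers' market; a Cottage Food Declaration is on file — every condition holds. But applying paragraph (e): (e) operates against (a): the coverage ratio is 27%, less than the 35% limit. So (a) is unavailable.
Exception (b) requires that the number of selling days per month is less than 11; but the number of selling days per month is 12, not less than 11, so (b) is unavailable.
Exception (c) is satisfied on its face — a current Annual Notice is held; a current Category B Clearance is held; items are individually labelled. Turning to paragraph (h): (h) applies — some sales are to a restaurant for resale. Exception (c) does not apply.
All of (d)'s requirements are met (assessed value is $132,500, less than the $145,000 limit; the bottled sauces are shelf-stable). However, paragraphs (i)–(n) must be considered: (i) is engaged — a current Standing Exemption Letter is held. (j) applies (a current Standing Declaration is held), but is overridden by (k): (k) operates against (j): a current Provisional Waiver is held. (l) would limit (k) — a current General Waiver is held — but (m) sets (l) aside: (m) operates against (l): the baseline figure is 443, under the 531 limit. (n) is not engaged (the bottled sauces contain no meat or seafood), so (m) stands. (d) is therefore removed.
No exception applies. The general rule governs.

Yes — Tomás must hold a vendor licence.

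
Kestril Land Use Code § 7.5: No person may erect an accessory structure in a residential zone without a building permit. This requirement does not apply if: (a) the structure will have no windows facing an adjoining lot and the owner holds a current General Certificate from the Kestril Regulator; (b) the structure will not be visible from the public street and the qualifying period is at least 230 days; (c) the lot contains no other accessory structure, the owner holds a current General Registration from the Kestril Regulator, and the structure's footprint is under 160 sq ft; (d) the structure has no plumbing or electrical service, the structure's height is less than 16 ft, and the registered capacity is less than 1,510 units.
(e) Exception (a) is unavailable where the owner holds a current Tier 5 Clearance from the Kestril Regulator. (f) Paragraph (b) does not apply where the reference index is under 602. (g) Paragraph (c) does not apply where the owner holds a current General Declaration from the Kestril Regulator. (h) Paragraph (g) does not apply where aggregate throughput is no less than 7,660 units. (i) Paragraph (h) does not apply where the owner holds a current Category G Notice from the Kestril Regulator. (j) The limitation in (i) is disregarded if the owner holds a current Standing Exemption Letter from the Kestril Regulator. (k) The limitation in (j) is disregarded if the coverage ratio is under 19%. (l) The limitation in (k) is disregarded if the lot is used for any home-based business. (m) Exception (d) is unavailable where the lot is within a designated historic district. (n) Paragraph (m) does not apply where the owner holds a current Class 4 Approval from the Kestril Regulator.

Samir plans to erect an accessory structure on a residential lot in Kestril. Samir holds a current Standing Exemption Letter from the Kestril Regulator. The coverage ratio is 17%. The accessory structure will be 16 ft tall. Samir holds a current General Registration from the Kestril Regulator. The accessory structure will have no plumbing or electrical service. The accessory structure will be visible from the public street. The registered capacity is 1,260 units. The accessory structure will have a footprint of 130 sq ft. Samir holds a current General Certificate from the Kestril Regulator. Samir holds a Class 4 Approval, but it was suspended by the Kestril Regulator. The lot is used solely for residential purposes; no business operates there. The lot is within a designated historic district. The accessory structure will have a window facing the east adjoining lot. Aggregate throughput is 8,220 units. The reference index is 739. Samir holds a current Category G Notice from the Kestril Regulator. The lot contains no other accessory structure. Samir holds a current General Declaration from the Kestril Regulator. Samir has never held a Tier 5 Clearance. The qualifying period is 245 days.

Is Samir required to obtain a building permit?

Exception (a) fails — a window faces an adjoining lot.
Exception (b) requires that the structure will not be visible from the public street; but the structure will be visible from the street, so (b) is unavailable.
Exception (c) is satisfied on its face — the lot has no other accessory structure; a current General Registration is held; the structure's footprint is 130 sq ft, under the 160 sq ft limit. But applying paragraphs (g)–(l): (g) operates against (c): a current General Declaration is held. (h) would limit (g) — aggregate throughput is 8,220 units, meeting the 7,660 units threshold — but (i) sets (h) aside: (i) operates against (h): a current Category G Notice is held. (j) would limit (i) — a current Standing Exemption Letter is held — but (k) sets (j) aside: (k) operates against (j): the coverage ratio is 17%, under the 19% limit. (l), which would lift (k), is not triggered — the lot is solely residential. (c) is therefore removed.
Exception (d) fails — the structure's height is 16 ft, not less than 16 ft.
No exception is made out. Samir falls within the general rule.

Yes — Samir must obtain a building permit.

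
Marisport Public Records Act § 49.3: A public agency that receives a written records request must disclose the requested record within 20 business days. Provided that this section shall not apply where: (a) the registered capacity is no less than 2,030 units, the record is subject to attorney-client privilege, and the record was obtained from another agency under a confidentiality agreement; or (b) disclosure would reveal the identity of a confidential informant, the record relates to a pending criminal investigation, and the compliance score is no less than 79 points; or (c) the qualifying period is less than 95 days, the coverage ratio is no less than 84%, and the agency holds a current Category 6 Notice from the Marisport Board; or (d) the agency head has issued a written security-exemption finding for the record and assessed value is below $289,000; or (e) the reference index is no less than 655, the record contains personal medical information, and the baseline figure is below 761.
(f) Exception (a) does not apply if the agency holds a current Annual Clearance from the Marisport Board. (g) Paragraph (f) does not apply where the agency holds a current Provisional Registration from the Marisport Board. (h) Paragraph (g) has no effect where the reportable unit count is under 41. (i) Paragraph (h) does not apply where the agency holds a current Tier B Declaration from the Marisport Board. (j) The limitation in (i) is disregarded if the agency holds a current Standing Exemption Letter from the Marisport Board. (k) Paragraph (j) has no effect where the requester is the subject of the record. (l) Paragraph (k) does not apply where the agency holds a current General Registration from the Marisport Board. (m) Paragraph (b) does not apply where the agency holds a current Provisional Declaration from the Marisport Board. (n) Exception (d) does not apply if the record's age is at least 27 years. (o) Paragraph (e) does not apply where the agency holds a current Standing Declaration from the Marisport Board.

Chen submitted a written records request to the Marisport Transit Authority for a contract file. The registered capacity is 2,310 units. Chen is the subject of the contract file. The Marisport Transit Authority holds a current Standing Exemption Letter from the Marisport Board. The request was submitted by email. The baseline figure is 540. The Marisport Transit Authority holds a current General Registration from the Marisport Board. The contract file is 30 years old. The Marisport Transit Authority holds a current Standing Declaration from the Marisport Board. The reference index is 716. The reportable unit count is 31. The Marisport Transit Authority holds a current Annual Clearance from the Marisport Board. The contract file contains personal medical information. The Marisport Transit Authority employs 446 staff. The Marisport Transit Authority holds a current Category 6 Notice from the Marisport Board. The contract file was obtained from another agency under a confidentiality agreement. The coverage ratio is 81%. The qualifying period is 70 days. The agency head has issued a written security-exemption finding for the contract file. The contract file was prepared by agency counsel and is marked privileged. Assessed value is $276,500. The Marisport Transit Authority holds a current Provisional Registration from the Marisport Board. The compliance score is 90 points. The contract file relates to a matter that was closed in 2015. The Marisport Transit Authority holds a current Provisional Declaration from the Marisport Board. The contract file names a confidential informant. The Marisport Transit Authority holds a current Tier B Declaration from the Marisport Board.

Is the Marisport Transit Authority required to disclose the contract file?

Yes — the Marisport Transit Authority must disclose the contract file.

Exception (a) is satisfied on its face — the registered capacity is 2,310 units, meeting the 2,030 units threshold; the contract file is privileged; the contract file was obtained under a confidentiality agreement. However, paragraphs (f)–(l) must be considered: (f) is triggered — a current Annual Clearance is held. (g) would limit (f) — a current Provisional Registration is held — but (h) sets (g) aside: (h) operates against (g): the reportable unit count is 31, under the 41 limit. (i) would limit (h) — a current Tier B Declaration is held — but (j) sets (i) aside: (j) is triggered — a current Standing Exemption Letter is held. (k) would limit (j) — Chen is the subject of the contract file — but (l) sets (k) aside: (l) is triggered — a current General Registration is held. (a) is therefore removed.
Exception (b) fails — the contract file relates to a closed matter.
Exception (c) does not apply: the coverage ratio is 81%, short of 84%.
Exception (d): a written security-exemption finding has been issued; assessed value is $276,500, below the $289,000 limit — every condition holds. However, paragraph (n) must be considered: (n) operates against (d): the record's age is 30 years, meeting the 27 years threshold. So (d) is unavailable.
Exception (e) is satisfied on its face — the reference index is 716, meeting the 655 threshold; the contract file contains personal medical information; the baseline figure is 540, below the 761 limit. But applying paragraph (o): (o) operates against (e): a current Standing Declaration is held. (e) is therefore removed.
No exception displaces § 49.3.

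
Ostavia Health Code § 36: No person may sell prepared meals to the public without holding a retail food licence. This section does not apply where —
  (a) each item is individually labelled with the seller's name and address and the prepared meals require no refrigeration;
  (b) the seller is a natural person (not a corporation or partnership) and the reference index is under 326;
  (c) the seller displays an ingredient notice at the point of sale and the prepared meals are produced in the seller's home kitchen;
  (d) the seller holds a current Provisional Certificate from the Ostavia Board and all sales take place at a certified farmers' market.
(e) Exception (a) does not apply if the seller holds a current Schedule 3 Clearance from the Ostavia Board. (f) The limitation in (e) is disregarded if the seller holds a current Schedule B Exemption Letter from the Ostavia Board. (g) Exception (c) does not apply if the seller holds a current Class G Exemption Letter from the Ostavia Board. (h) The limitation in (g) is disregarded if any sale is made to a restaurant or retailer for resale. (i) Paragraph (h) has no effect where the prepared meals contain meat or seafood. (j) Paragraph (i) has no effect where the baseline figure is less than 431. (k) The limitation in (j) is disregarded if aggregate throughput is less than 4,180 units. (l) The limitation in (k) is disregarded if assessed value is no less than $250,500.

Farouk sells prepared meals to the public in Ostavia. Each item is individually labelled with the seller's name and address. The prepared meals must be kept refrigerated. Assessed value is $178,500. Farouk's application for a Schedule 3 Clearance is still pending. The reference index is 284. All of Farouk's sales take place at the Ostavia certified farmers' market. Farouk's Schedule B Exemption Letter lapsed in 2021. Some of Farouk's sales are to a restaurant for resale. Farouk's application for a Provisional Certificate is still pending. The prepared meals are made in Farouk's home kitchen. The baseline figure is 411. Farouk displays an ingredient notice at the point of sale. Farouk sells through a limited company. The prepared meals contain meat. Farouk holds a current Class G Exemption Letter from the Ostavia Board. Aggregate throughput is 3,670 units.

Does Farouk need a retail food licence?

Exception (a) requires that the prepared meals require no refrigeration; but the prepared meals require refrigeration, so (a) is unavailable.
Exception (b) fails — the seller operates through a limited company.
All of (c)'s requirements are met (an ingredient notice is displayed; the prepared meals are home-kitchen produced). But applying paragraphs (g)–(l): (g) operates against (c): a current Class G Exemption Letter is held. (h) is triggered (some sales are to a restaurant for resale), but is overridden by (i): (i) operates — the prepared meals contain meat. (j) is engaged (the baseline figure is 411, less than the 431 limit), but yields to (k): (k) operates — aggregate throughput is 3,670 units, less than the 4,180 units limit. (l), which would lift (k), does not operate here — assessed value is $178,500, short of $250,500. Exception (c) does not apply.
Exception (d) requires that the seller holds a current Provisional Certificate from the Ostavia Board; but no current Provisional Certificate is held, so (d) is unavailable.
None of the exceptions is available; § 36 applies in full.

Yes — Farouk must hold a retail food licence.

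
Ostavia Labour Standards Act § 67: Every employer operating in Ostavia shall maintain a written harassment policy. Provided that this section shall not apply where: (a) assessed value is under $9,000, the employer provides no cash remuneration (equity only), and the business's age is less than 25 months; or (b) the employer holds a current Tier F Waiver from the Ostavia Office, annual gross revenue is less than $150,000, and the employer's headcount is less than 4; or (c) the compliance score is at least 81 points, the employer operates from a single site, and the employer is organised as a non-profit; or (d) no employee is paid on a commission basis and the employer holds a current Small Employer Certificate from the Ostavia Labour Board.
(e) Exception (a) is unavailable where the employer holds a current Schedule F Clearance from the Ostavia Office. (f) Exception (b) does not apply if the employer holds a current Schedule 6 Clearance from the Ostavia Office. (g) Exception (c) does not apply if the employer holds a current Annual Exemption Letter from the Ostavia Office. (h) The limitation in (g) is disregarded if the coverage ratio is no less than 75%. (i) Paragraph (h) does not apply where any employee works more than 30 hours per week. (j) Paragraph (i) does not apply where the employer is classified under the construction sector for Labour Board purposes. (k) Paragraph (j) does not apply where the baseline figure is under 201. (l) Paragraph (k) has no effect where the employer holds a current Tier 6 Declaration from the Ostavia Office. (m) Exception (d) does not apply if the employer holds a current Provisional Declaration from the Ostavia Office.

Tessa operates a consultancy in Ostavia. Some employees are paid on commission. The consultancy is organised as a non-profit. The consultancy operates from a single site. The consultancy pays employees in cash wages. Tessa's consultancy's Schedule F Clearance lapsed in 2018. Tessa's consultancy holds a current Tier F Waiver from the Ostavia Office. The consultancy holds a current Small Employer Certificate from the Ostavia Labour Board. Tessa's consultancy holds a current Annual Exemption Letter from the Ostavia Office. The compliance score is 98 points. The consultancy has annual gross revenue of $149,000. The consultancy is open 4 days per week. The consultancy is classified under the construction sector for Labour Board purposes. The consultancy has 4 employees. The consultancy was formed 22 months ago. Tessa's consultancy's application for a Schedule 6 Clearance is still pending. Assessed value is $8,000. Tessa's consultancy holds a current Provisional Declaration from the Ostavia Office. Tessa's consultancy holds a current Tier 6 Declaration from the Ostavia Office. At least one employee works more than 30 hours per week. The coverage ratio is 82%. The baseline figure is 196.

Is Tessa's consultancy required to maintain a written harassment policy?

Exception (a) requires that the employer provides no cash remuneration (equity only); but employees are paid cash wages, so (a) is unavailable.
Exception (b) does not apply: the employer's headcount is 4, not less than 4.
Exception (c): the compliance score is 98 points, meeting the 81 points threshold; the employer operates from a single site; the employer is a non-profit — every condition holds. Considering the limiting provisions: (g) is triggered (a current Annual Exemption Letter is held), but is set aside by (h): (h) is engaged — the coverage ratio is 82%, meeting the 75% threshold. (i) would limit (h) — at least one employee exceeds 30 hours/week — but (j) sets (i) aside: (j) operates against (i): the consultancy is classified under the construction sector. (k) applies (the baseline figure is 196, under the 201 limit), but yields to (l): (l) operates — a current Tier 6 Declaration is held. (c) remains available.
Exception (d) fails — some employees are paid on commission.

No — exception (c) applies; Tessa's consultancy is not required to maintain a written harassment policy.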